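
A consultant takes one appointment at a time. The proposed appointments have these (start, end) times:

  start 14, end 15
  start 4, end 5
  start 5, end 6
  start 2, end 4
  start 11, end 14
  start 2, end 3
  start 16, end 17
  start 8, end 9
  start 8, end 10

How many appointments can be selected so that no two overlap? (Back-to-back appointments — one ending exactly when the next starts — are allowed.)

Greedy by earliest finish: after sorting by end time, pick each interval compatible with the last pick.
Sorted by end: (2,3)  (2,4)  (4,5)  (5,6)  (8,9)  (8,10)  (11,14)  (14,15)  (16,17)
take (2,3); skip (2,4); take (4,5); take (5,6); take (8,9); take (11,14); take (14,15); take (16,17).
Selected 7 appointments.

7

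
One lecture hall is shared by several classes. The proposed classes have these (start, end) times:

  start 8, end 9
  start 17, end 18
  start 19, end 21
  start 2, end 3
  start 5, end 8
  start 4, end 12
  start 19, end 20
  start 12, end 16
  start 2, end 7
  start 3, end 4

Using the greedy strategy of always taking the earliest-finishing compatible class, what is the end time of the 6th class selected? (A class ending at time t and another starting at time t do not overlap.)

18

By end time: (2,3), (3,4), (2,7), (5,8), (8,9), (4,12), (12,16), (17,18), (19,20), (19,21).
Pick (2,3); next start ≥ 3 → (3,4); next start ≥ 4 → (5,8); next start ≥ 8 → (8,9); next start ≥ 9 → (12,16); next start ≥ 16 → (17,18); next start ≥ 18 → (19,20).
Selected: (2,3) (3,4) (5,8) (8,9) (12,16) (17,18) (19,20)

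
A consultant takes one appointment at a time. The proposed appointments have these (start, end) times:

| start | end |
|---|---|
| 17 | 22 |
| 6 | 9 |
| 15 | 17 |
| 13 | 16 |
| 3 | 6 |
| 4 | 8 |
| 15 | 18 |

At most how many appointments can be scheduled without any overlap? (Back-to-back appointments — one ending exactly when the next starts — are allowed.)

Order by finish time; keep every interval that doesn't clash with the previous kept one.
By end time: (3,6), (4,8), (6,9), (13,16), (15,17), (15,18), (17,22).
Pick (3,6); next start ≥ 6 → (6,9); next start ≥ 9 → (13,16); next start ≥ 16 → (17,22).
Selected 4 appointments.

4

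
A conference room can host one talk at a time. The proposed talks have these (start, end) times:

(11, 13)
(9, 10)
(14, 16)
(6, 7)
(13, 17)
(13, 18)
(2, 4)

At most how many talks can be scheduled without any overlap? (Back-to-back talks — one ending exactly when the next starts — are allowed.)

5

Greedy by earliest finish: after sorting by end time, pick each interval compatible with the last pick.
By end time: (2,4), (6,7), (9,10), (11,13), (14,16), (13,17), (13,18).
Pick (2,4); next start ≥ 4 → (6,7); next start ≥ 7 → (9,10); next start ≥ 10 → (11,13); next start ≥ 13 → (14,16).
Selected 5 talks.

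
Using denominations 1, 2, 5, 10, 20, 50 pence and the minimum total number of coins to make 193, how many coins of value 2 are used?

Greedy: take as many of the largest coin as possible, then repeat with the remainder.
193 = 3×50 + 2×20 + 1×2 + 1×1
Count of 2: 1

1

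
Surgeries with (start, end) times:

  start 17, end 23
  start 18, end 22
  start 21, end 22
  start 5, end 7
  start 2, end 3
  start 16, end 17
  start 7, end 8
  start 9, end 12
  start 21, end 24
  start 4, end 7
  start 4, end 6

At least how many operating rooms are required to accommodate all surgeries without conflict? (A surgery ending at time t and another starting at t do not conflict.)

4

Count concurrent intervals with a sweep; the peak is the room count.
starts: [2, 4, 4, 5, 7, 9, 16, 17, 18, 21, 21]
ends:   [3, 6, 7, 7, 8, 12, 17, 22, 22, 23, 24]
s2→1 e3→0 s4→1 s4→2 s5→3 e6→2 e7→1 e7→0 s7→1 e8→0 s9→1 e12→0 s16→1 e17→0 s17→1 s18→2 s21→3 s21→4  — peak 4.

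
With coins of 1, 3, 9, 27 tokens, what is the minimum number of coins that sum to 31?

Greedy: take as many of the largest coin as possible, then repeat with the remainder.
31 − 1×27→4 − 1×3→1 − 1×1→0
Total coins = 1 + 1 + 1 = 3

3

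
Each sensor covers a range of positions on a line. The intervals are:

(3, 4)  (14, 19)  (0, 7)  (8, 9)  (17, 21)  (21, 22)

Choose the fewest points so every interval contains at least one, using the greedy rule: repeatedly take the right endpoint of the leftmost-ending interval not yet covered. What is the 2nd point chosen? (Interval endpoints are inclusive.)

9

By right end: [3,4]  [0,7]  [8,9]  [14,19]  [17,21]  [21,22]
[3,4] uncovered → point at 4; [8,9] uncovered → point at 9; [14,19] uncovered → point at 19; [21,22] uncovered → point at 22.
Points: 4, 9, 19, 22 (4 total).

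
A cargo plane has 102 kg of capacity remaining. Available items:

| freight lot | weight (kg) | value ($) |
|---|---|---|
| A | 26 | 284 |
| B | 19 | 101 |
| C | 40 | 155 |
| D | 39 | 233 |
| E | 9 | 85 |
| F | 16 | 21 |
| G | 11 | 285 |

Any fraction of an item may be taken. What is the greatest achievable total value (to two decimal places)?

977.37

Greedy by value/weight ratio, highest first.
Order: G (285/11=25.91) > A (284/26=10.92) > E (85/9=9.44) > D (233/39=5.97) > B (101/19=5.32) > C (155/40=3.88) > F (21/16=1.31)
Fill: take G (11 @ 285) → take A (26 @ 284) → take E (9 @ 85) → take D (39 @ 233) → take 17/19 of B → 90.37; 102/102 used.
Total value = 977.37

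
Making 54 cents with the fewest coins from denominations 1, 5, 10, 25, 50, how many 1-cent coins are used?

4

Greedy: take as many of the largest coin as possible, then repeat with the remainder.
54 − 1×50→4 − 4×1→0
Count of 1: 4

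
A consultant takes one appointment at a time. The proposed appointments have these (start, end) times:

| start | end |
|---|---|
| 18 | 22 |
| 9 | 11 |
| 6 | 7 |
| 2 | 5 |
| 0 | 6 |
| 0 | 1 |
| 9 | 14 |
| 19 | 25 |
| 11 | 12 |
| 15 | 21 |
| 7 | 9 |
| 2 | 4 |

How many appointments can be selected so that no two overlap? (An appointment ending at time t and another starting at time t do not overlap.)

7

By end time: (0,1), (2,4), (2,5), (0,6), (6,7), (7,9), (9,11), (11,12), (9,14), (15,21), (18,22), (19,25).
Pick (0,1); next start ≥ 1 → (2,4); next start ≥ 4 → (6,7); next start ≥ 7 → (7,9); next start ≥ 9 → (9,11); next start ≥ 11 → (11,12); next start ≥ 12 → (15,21).
Selected 7 appointments.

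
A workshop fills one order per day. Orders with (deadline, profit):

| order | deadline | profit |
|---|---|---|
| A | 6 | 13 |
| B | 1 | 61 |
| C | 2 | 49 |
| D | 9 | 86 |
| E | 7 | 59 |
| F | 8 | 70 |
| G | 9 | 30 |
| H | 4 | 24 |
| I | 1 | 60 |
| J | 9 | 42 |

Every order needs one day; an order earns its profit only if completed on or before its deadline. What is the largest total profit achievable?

By profit: D(d9,86), F(d8,70), B(d1,61), I(d1,60), E(d7,59), C(d2,49), J(d9,42), G(d9,30), H(d4,24), A(d6,13)
D→slot 9; F→slot 8; B→slot 1; I skipped; E→slot 7; C→slot 2; J→slot 6; G→slot 5; H→slot 4; A→slot 3.
Profit = 61 + 49 + 13 + 24 + 30 + 42 + 59 + 70 + 86 = 434

434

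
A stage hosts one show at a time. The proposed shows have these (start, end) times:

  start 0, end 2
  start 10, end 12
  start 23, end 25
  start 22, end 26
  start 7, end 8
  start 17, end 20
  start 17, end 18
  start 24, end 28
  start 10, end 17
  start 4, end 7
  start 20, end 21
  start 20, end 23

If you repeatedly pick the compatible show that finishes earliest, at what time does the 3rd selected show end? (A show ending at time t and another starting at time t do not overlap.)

8

By end time: (0,2), (4,7), (7,8), (10,12), (10,17), (17,18), (17,20), (20,21), (20,23), (23,25), (22,26), (24,28).
Pick (0,2); next start ≥ 2 → (4,7); next start ≥ 7 → (7,8); next start ≥ 8 → (10,12); next start ≥ 12 → (17,18); next start ≥ 18 → (20,21); next start ≥ 21 → (23,25).
Selected: (0,2) (4,7) (7,8) (10,12) (17,18) (20,21) (23,25)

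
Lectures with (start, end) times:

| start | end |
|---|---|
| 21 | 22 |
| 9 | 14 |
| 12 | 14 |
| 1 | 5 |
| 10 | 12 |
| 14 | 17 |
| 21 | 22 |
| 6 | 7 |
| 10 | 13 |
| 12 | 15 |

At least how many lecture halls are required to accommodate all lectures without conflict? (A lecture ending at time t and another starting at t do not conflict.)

Events (time:±→running): 1:+→1 5:-→0 6:+→1 7:-→0 9:+→1 10:+→2 10:+→3 12:-→2 12:+→3 12:+→4 … peak 4.

4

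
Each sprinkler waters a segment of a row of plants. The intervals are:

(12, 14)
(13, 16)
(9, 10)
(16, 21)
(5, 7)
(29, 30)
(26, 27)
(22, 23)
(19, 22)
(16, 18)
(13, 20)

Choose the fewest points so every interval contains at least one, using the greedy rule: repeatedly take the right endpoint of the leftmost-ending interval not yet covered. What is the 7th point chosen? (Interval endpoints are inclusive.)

30

Sort by right endpoint; whenever an interval is uncovered, place a point at its right end.
By right end: [5,7]  [9,10]  [12,14]  [13,16]  [16,18]  [13,20]  [16,21]  [19,22]  [22,23]  [26,27]  [29,30]
[5,7] uncovered → point at 7; [9,10] uncovered → point at 10; [12,14] uncovered → point at 14; [16,18] uncovered → point at 18; [19,22] uncovered → point at 22; [26,27] uncovered → point at 27; [29,30] uncovered → point at 30.
Points: 7, 10, 14, 18, 22, 27, 30 (7 total).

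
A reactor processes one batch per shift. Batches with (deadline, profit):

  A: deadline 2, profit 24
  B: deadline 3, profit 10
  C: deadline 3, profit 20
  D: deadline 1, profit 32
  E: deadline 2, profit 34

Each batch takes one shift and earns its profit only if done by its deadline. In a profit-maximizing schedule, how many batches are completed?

3

By profit: E(d2,34), D(d1,32), A(d2,24), C(d3,20), B(d3,10)
E→slot 2; D→slot 1; A skipped; C→slot 3; B skipped.
3 of 5 scheduled.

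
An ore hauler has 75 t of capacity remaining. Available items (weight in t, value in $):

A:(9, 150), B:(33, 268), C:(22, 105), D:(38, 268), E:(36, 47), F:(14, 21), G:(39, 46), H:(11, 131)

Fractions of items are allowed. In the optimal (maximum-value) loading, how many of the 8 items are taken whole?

3

Sort by value per unit weight and fill in that order.
Ratios (sorted): A 16.67, H 11.91, B 8.12, D 7.05, C 4.77, F 1.50, E 1.31, G 1.18
take A (9 @ 150); take H (11 @ 131); take B (33 @ 268); take 22/38 of D → 155.16. Capacity used 75/75.
3 item(s) taken whole; one partial (take 22/38 of D).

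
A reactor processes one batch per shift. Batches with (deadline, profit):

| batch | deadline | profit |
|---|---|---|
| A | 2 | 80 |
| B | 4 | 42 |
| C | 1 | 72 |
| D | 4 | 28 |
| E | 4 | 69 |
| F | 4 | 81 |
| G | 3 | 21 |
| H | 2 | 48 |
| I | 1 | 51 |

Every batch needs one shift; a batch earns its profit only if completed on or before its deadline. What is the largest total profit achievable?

Profit order: F=81 A=80 C=72 E=69 I=51 H=48 B=42 D=28 G=21
Assign: F→slot 4, A→slot 2, C→slot 1, E→slot 3, I skipped, H skipped, B skipped, D skipped, G skipped.
Slots: [1:C] [2:A] [3:E] [4:F]
Profit = 72 + 80 + 69 + 81 = 302

302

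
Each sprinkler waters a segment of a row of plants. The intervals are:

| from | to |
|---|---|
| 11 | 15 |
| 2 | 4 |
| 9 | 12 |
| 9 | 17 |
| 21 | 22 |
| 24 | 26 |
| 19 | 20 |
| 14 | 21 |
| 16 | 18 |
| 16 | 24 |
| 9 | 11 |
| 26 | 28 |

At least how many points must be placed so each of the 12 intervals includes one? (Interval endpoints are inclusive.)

Sort by right endpoint; whenever an interval is uncovered, place a point at its right end.
Sorted: [2,4] [9,11] [9,12] [11,15] [9,17] [16,18] [19,20] [14,21] [21,22] [16,24] [24,26] [26,28]
{[2,4]} hit by 4; {[9,11],[9,12],[11,15],[9,17]} hit by 11; {[16,18]} hit by 18; {[19,20],[14,21]} hit by 20; {[21,22],[16,24]} hit by 22; {[24,26],[26,28]} hit by 26.
Points: 4, 11, 18, 20, 22, 26 (6 total).

6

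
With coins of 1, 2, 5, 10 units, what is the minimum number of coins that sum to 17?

3

Greedy: take as many of the largest coin as possible, then repeat with the remainder.
17 − 1×10→7 − 1×5→2 − 1×2→0
Total coins = 1 + 1 + 1 = 3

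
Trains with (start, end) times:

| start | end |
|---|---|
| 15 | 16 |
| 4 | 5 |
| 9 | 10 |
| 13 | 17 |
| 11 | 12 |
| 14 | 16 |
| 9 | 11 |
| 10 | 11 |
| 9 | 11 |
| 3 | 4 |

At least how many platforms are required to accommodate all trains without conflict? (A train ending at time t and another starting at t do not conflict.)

Events (time:±→running): 3:+→1 4:-→0 4:+→1 5:-→0 9:+→1 9:+→2 9:+→3 … peak 3.

3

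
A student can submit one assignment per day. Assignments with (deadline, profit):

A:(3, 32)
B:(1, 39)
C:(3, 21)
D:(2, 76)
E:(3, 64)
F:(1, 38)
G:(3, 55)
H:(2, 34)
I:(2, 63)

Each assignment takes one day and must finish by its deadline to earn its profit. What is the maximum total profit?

Profit order: D=76 E=64 I=63 G=55 B=39 F=38 H=34 A=32 C=21
Assign: D→slot 2, E→slot 3, I→slot 1, G skipped, B skipped, F skipped, H skipped, A skipped, C skipped.
Slots: [1:I] [2:D] [3:E]
Profit = 63 + 76 + 64 = 203

203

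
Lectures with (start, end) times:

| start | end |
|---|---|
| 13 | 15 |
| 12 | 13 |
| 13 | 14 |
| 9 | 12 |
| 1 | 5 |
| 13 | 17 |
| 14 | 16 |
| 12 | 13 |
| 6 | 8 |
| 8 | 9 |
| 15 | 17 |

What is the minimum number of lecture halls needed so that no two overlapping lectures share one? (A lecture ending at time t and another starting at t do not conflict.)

starts: [1, 6, 8, 9, 12, 12, 13, 13, 13, 14, 15]
ends:   [5, 8, 9, 12, 13, 13, 14, 15, 16, 17, 17]
s1→1 e5→0 s6→1 e8→0 s8→1 e9→0 s9→1 e12→0 s12→1 s12→2 e13→1 e13→0 s13→1 s13→2 s13→3  — peak 3.

3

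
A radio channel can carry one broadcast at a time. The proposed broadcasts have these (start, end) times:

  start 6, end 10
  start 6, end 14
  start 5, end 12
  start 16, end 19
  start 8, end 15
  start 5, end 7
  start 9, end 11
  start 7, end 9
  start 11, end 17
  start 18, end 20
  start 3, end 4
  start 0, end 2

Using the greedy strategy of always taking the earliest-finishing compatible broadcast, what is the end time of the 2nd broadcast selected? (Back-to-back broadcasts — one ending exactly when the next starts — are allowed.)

4

Sort by end time and greedily take each interval whose start is ≥ the last chosen end.
Sorted by end: (0,2)  (3,4)  (5,7)  (7,9)  (6,10)  (9,11)  (5,12)  (6,14)  (8,15)  (11,17)  (16,19)  (18,20)
take (0,2); take (3,4); take (5,7); take (7,9); take (9,11); skip (5,12); skip (8,15); take (11,17); take (18,20).
Selected: (0,2) (3,4) (5,7) (7,9) (9,11) (11,17) (18,20)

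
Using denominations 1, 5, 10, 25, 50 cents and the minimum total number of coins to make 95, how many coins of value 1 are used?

Use the largest denomination that fits, subtract, and repeat.
95 = 1×50 + 1×25 + 2×10
Count of 1: 0

0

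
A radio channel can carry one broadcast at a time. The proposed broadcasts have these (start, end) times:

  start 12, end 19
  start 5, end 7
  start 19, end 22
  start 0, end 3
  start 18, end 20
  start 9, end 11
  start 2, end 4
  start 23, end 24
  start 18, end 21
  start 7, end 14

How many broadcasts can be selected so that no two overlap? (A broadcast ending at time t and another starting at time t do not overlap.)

Sorted by end: (0,3)  (2,4)  (5,7)  (9,11)  (7,14)  (12,19)  (18,20)  (18,21)  (19,22)  (23,24)
take (0,3); take (5,7); take (9,11); skip (7,14); take (12,19); skip (18,20); take (19,22); take (23,24).
Selected 6 broadcasts.

6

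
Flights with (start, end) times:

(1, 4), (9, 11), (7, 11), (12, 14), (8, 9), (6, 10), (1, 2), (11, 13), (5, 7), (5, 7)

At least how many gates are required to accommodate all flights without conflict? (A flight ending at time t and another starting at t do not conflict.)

starts: [1, 1, 5, 5, 6, 7, 8, 9, 11, 12]
ends:   [2, 4, 7, 7, 9, 10, 11, 11, 13, 14]
s1→1 s1→2 e2→1 e4→0 s5→1 s5→2 s6→3  — peak 3.

3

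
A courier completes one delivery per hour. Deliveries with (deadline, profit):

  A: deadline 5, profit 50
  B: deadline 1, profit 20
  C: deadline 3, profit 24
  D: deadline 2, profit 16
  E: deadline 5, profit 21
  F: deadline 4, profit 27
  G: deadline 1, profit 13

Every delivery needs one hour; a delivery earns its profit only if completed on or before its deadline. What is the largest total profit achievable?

142

Profit order: A=50 F=27 C=24 E=21 B=20 D=16 G=13
Assign: A→slot 5, F→slot 4, C→slot 3, E→slot 2, B→slot 1, D skipped, G skipped.
Slots: [1:B] [2:E] [3:C] [4:F] [5:A]
Profit = 20 + 21 + 24 + 27 + 50 = 142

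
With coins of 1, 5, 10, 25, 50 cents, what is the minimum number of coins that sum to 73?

73 − 1×50→23 − 2×10→3 − 3×1→0
Total coins = 1 + 2 + 3 = 6

6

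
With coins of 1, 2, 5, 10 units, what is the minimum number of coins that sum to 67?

8

67 = 6×10 + 1×5 + 1×2
Total coins = 6 + 1 + 1 = 8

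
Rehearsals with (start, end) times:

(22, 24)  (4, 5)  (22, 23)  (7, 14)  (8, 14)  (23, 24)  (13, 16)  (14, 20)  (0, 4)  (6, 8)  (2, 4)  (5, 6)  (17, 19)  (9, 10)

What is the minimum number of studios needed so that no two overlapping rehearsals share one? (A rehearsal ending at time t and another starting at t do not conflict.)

Events (time:±→running): 0:+→1 2:+→2 4:-→1 4:-→0 4:+→1 5:-→0 5:+→1 6:-→0 6:+→1 7:+→2 8:-→1 8:+→2 9:+→3 … peak 3.

3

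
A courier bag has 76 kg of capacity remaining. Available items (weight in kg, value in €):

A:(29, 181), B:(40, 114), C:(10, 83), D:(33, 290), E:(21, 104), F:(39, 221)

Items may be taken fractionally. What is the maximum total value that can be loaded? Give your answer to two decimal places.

Sort by value per unit weight and fill in that order.
Order: D (290/33=8.79) > C (83/10=8.30) > A (181/29=6.24) > F (221/39=5.67) > E (104/21=4.95) > B (114/40=2.85)
Fill: take D (33 @ 290) → take C (10 @ 83) → take A (29 @ 181) → take 4/39 of F → 22.67; 76/76 used.
Total value = 576.67

576.67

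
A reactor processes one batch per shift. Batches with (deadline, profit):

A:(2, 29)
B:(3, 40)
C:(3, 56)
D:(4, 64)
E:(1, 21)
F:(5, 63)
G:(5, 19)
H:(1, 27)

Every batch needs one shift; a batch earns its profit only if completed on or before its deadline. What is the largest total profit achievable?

Take jobs in profit order; each goes to the latest open slot no later than its deadline.
By profit: D(d4,64), F(d5,63), C(d3,56), B(d3,40), A(d2,29), H(d1,27), E(d1,21), G(d5,19)
D→slot 4; F→slot 5; C→slot 3; B→slot 2; A→slot 1; H skipped; E skipped; G skipped.
Profit = 29 + 40 + 56 + 64 + 63 = 252

252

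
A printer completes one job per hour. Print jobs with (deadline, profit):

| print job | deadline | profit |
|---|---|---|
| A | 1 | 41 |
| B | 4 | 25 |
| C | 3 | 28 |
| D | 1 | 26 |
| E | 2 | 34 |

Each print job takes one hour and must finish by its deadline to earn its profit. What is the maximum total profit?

By profit: A(d1,41), E(d2,34), C(d3,28), D(d1,26), B(d4,25)
A→slot 1; E→slot 2; C→slot 3; D skipped; B→slot 4.
Profit = 41 + 34 + 28 + 25 = 128

128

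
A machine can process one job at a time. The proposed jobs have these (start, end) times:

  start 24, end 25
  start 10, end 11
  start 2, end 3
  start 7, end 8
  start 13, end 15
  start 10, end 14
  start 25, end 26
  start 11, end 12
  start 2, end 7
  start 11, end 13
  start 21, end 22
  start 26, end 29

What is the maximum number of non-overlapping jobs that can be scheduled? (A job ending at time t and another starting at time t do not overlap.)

Sorted by end: (2,3)  (2,7)  (7,8)  (10,11)  (11,12)  (11,13)  (10,14)  (13,15)  (21,22)  (24,25)  (25,26)  (26,29)
take (2,3); skip (2,7); take (7,8); take (10,11); take (11,12); take (13,15); take (21,22); take (24,25); take (25,26); take (26,29).
Selected 9 jobs.

9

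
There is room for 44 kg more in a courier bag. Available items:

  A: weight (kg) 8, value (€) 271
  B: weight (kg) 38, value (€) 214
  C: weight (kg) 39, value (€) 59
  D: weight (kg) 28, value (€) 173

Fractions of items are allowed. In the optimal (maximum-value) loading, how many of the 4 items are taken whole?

2

Greedy by value/weight ratio, highest first.
Order: A (271/8=33.88) > D (173/28=6.18) > B (214/38=5.63) > C (59/39=1.51)
Fill: take A (8 @ 271) → take D (28 @ 173) → take 8/38 of B → 45.05; 44/44 used.
2 item(s) taken whole; one partial (take 8/38 of B).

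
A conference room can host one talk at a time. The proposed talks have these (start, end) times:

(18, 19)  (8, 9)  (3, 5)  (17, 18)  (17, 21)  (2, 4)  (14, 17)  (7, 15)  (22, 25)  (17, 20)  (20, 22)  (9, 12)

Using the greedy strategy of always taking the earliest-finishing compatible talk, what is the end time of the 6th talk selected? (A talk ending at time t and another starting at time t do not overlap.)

19

Sort by end time and greedily take each interval whose start is ≥ the last chosen end.
Sorted by end: (2,4)  (3,5)  (8,9)  (9,12)  (7,15)  (14,17)  (17,18)  (18,19)  (17,20)  (17,21)  (20,22)  (22,25)
take (2,4); take (8,9); take (9,12); take (14,17); take (17,18); take (18,19); skip (17,20); skip (17,21); take (20,22); take (22,25).
Selected: (2,4) (8,9) (9,12) (14,17) (17,18) (18,19) (20,22) (22,25)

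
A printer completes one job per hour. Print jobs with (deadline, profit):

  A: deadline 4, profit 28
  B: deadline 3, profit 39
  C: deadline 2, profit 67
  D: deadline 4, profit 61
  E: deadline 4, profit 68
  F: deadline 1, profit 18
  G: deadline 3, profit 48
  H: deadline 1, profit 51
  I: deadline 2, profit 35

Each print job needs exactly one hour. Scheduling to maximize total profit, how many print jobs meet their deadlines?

4

By profit: E(d4,68), C(d2,67), D(d4,61), H(d1,51), G(d3,48), B(d3,39), I(d2,35), A(d4,28), F(d1,18)
E→slot 4; C→slot 2; D→slot 3; H→slot 1; G skipped; B skipped; I skipped; A skipped; F skipped.
4 of 9 scheduled.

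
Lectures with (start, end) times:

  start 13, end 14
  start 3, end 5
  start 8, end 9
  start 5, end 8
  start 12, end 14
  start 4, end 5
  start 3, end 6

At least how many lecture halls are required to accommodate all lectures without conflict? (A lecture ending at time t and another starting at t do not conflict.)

starts: [3, 3, 4, 5, 8, 12, 13]
ends:   [5, 5, 6, 8, 9, 14, 14]
s3→1 s3→2 s4→3  — peak 3.

3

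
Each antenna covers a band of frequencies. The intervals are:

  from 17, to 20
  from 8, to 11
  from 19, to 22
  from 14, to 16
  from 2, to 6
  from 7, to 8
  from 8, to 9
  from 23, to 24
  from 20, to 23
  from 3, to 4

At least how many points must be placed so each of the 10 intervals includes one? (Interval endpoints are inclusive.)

Process intervals by earliest right end; each time one isn't hit yet, stab at its right endpoint.
Sorted: [3,4] [2,6] [7,8] [8,9] [8,11] [14,16] [17,20] [19,22] [20,23] [23,24]
{[3,4],[2,6]} hit by 4; {[7,8],[8,9],[8,11]} hit by 8; {[14,16]} hit by 16; {[17,20],[19,22],[20,23]} hit by 20; {[23,24]} hit by 24.
Points: 4, 8, 16, 20, 24 (5 total).

5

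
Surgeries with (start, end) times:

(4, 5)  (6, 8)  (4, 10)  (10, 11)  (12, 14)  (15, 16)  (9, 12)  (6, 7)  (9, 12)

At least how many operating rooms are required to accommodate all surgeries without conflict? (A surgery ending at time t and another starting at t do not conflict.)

3

Events (time:±→running): 4:+→1 4:+→2 5:-→1 6:+→2 6:+→3 … peak 3.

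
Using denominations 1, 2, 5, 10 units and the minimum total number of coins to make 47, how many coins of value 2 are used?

Greedy: take as many of the largest coin as possible, then repeat with the remainder.
47 − 4×10→7 − 1×5→2 − 1×2→0
Count of 2: 1

1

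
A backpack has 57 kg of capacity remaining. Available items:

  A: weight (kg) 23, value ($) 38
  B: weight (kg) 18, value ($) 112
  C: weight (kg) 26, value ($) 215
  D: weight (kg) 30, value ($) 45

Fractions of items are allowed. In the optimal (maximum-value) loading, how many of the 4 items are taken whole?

Ratios (sorted): C 8.27, B 6.22, A 1.65, D 1.50
take C (26 @ 215); take B (18 @ 112); take 13/23 of A → 21.48. Capacity used 57/57.
2 item(s) taken whole; one partial (take 13/23 of A).

2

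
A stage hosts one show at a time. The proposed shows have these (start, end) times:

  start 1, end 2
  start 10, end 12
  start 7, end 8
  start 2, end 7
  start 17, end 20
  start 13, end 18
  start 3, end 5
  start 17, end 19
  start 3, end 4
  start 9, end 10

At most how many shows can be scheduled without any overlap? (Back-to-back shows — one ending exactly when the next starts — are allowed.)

6

Sort by end time and greedily take each interval whose start is ≥ the last chosen end.
Sorted by end: (1,2)  (3,4)  (3,5)  (2,7)  (7,8)  (9,10)  (10,12)  (13,18)  (17,19)  (17,20)
take (1,2); take (3,4); skip (3,5); skip (2,7); take (7,8); take (9,10); take (10,12); take (13,18); skip (17,20).
Selected 6 shows.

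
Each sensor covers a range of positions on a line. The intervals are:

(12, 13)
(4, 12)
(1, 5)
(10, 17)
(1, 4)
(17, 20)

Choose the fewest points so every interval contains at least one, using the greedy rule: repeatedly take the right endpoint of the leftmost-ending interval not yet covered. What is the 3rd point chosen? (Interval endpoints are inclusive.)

20

Sort by right endpoint; whenever an interval is uncovered, place a point at its right end.
By right end: [1,4]  [1,5]  [4,12]  [12,13]  [10,17]  [17,20]
[1,4] uncovered → point at 4; [12,13] uncovered → point at 13; [17,20] uncovered → point at 20.
Points: 4, 13, 20 (3 total).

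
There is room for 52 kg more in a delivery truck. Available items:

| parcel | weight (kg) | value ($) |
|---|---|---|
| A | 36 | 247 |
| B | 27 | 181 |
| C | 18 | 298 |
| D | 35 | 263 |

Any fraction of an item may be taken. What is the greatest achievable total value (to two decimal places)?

Sort by value per unit weight and fill in that order.
Order: C (298/18=16.56) > D (263/35=7.51) > A (247/36=6.86) > B (181/27=6.70)
Fill: take C (18 @ 298) → take 34/35 of D → 255.49; 52/52 used.
Total value = 553.49

553.49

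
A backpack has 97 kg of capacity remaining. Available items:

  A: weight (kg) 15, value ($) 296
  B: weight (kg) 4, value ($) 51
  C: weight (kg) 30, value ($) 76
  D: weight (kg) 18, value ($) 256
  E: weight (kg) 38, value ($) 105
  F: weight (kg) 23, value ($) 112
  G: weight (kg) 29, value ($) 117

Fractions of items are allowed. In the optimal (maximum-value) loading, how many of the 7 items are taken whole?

5

Greedy by value/weight ratio, highest first.
Ratios (sorted): A 19.73, D 14.22, B 12.75, F 4.87, G 4.03, E 2.76, C 2.53
take A (15 @ 296); take D (18 @ 256); take B (4 @ 51); take F (23 @ 112); take G (29 @ 117); take 8/38 of E → 22.11. Capacity used 97/97.
5 item(s) taken whole; one partial (take 8/38 of E).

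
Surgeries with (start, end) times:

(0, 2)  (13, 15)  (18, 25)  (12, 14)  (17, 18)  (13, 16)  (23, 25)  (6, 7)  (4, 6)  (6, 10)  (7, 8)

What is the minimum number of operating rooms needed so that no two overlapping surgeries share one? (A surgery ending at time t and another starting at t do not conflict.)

3

Events (time:±→running): 0:+→1 2:-→0 4:+→1 6:-→0 6:+→1 6:+→2 7:-→1 7:+→2 8:-→1 10:-→0 12:+→1 13:+→2 13:+→3 … peak 3.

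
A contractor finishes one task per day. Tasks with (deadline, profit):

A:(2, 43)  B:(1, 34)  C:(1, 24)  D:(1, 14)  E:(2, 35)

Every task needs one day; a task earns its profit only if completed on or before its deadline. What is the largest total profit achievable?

Take jobs in profit order; each goes to the latest open slot no later than its deadline.
Profit order: A=43 E=35 B=34 C=24 D=14
Assign: A→slot 2, E→slot 1, B skipped, C skipped, D skipped.
Slots: [1:E] [2:A]
Profit = 35 + 43 = 78

78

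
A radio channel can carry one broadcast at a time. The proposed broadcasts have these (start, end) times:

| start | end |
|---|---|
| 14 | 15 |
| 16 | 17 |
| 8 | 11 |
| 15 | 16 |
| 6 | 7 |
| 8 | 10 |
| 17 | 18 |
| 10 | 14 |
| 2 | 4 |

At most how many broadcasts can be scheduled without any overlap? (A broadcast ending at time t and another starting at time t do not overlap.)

8

By end time: (2,4), (6,7), (8,10), (8,11), (10,14), (14,15), (15,16), (16,17), (17,18).
Pick (2,4); next start ≥ 4 → (6,7); next start ≥ 7 → (8,10); next start ≥ 10 → (10,14); next start ≥ 14 → (14,15); next start ≥ 15 → (15,16); next start ≥ 16 → (16,17); next start ≥ 17 → (17,18).
Selected 8 broadcasts.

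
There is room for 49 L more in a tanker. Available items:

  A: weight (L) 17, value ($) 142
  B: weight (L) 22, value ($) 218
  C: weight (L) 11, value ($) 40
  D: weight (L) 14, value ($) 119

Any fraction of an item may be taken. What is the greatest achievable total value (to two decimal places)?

445.59

Greedy by value/weight ratio, highest first.
Order: B (218/22=9.91) > D (119/14=8.50) > A (142/17=8.35) > C (40/11=3.64)
Fill: take B (22 @ 218) → take D (14 @ 119) → take 13/17 of A → 108.59; 49/49 used.
Total value = 445.59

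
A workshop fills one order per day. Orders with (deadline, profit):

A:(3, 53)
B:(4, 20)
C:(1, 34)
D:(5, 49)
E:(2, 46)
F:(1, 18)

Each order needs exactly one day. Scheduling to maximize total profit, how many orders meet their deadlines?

Take jobs in profit order; each goes to the latest open slot no later than its deadline.
Profit order: A=53 D=49 E=46 C=34 B=20 F=18
Assign: A→slot 3, D→slot 5, E→slot 2, C→slot 1, B→slot 4, F skipped.
Slots: [1:C] [2:E] [3:A] [4:B] [5:D]
5 of 6 scheduled.

5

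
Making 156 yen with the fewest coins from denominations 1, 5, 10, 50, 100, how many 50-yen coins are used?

1

Use the largest denomination that fits, subtract, and repeat.
156 = 1×100 + 1×50 + 1×5 + 1×1
Count of 50: 1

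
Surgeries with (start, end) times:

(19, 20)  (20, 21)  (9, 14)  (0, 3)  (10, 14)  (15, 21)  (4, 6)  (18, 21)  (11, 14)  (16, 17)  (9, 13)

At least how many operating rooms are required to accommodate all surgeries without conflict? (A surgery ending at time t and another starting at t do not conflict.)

4

starts: [0, 4, 9, 9, 10, 11, 15, 16, 18, 19, 20]
ends:   [3, 6, 13, 14, 14, 14, 17, 20, 21, 21, 21]
s0→1 e3→0 s4→1 e6→0 s9→1 s9→2 s10→3 s11→4  — peak 4.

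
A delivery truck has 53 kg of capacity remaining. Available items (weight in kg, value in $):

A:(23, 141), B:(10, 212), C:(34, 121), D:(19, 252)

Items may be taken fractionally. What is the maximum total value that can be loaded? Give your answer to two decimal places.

608.56

Order: B (212/10=21.20) > D (252/19=13.26) > A (141/23=6.13) > C (121/34=3.56)
Fill: take B (10 @ 212) → take D (19 @ 252) → take A (23 @ 141) → take 1/34 of C → 3.56; 53/53 used.
Total value = 608.56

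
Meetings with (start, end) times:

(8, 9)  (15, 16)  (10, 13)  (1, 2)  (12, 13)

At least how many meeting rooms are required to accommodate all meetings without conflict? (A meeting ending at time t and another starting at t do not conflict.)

Events (time:±→running): 1:+→1 2:-→0 8:+→1 9:-→0 10:+→1 12:+→2 … peak 2.

2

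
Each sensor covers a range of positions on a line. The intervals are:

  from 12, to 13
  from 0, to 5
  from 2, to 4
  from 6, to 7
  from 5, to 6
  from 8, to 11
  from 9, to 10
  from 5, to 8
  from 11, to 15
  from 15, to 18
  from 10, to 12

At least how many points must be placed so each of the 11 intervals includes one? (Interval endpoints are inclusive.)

5

By right end: [2,4]  [0,5]  [5,6]  [6,7]  [5,8]  [9,10]  [8,11]  [10,12]  [12,13]  [11,15]  [15,18]
[2,4] uncovered → point at 4; [5,6] uncovered → point at 6; [9,10] uncovered → point at 10; [12,13] uncovered → point at 13; [15,18] uncovered → point at 18.
Points: 4, 6, 10, 13, 18 (5 total).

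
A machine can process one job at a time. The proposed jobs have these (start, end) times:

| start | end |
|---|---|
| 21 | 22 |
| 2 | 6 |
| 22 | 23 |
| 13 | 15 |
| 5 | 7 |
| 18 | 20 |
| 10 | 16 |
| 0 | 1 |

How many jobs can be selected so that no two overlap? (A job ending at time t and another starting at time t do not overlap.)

Sort by end time and greedily take each interval whose start is ≥ the last chosen end.
Sorted by end: (0,1)  (2,6)  (5,7)  (13,15)  (10,16)  (18,20)  (21,22)  (22,23)
take (0,1); take (2,6); take (13,15); take (18,20); take (21,22); take (22,23).
Selected 6 jobs.

6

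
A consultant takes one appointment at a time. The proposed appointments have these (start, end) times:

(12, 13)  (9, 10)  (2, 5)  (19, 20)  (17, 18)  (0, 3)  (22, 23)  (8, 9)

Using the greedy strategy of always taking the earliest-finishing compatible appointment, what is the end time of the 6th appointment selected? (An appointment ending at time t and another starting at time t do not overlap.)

Greedy by earliest finish: after sorting by end time, pick each interval compatible with the last pick.
By end time: (0,3), (2,5), (8,9), (9,10), (12,13), (17,18), (19,20), (22,23).
Pick (0,3); next start ≥ 3 → (8,9); next start ≥ 9 → (9,10); next start ≥ 10 → (12,13); next start ≥ 13 → (17,18); next start ≥ 18 → (19,20); next start ≥ 20 → (22,23).
Selected: (0,3) (8,9) (9,10) (12,13) (17,18) (19,20) (22,23)

20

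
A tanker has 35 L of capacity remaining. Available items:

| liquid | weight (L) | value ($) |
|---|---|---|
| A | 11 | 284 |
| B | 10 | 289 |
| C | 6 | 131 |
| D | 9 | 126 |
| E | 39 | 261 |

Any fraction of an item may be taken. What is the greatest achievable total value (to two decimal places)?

Sort by value per unit weight and fill in that order.
Order: B (289/10=28.90) > A (284/11=25.82) > C (131/6=21.83) > D (126/9=14.00) > E (261/39=6.69)
Fill: take B (10 @ 289) → take A (11 @ 284) → take C (6 @ 131) → take 8/9 of D → 112.00; 35/35 used.
Total value = 816.00

816.00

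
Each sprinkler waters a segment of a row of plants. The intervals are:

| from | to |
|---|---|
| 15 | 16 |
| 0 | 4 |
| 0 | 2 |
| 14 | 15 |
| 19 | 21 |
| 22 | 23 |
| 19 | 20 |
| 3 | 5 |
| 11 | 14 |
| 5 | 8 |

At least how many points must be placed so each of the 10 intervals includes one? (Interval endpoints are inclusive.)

6

Sort by right endpoint; whenever an interval is uncovered, place a point at its right end.
By right end: [0,2]  [0,4]  [3,5]  [5,8]  [11,14]  [14,15]  [15,16]  [19,20]  [19,21]  [22,23]
[0,2] uncovered → point at 2; [3,5] uncovered → point at 5; [11,14] uncovered → point at 14; [15,16] uncovered → point at 16; [19,20] uncovered → point at 20; [22,23] uncovered → point at 23.
Points: 2, 5, 14, 16, 20, 23 (6 total).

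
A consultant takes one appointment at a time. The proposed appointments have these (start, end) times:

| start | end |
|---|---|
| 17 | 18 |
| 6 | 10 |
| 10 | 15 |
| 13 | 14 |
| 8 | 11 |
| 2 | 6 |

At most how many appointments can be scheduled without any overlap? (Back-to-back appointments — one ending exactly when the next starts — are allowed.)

Sort by end time and greedily take each interval whose start is ≥ the last chosen end.
Sorted by end: (2,6)  (6,10)  (8,11)  (13,14)  (10,15)  (17,18)
take (2,6); take (6,10); take (13,14); take (17,18).
Selected 4 appointments.

4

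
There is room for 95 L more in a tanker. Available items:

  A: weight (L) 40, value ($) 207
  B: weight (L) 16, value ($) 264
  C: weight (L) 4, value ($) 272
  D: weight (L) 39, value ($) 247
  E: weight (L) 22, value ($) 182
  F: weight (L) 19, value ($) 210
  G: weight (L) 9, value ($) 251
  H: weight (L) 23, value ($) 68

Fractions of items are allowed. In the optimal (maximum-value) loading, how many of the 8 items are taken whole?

Order: C (272/4=68.00) > G (251/9=27.89) > B (264/16=16.50) > F (210/19=11.05) > E (182/22=8.27) > D (247/39=6.33) > A (207/40=5.17) > H (68/23=2.96)
Fill: take C (4 @ 272) → take G (9 @ 251) → take B (16 @ 264) → take F (19 @ 210) → take E (22 @ 182) → take 25/39 of D → 158.33; 95/95 used.
5 item(s) taken whole; one partial (take 25/39 of D).

5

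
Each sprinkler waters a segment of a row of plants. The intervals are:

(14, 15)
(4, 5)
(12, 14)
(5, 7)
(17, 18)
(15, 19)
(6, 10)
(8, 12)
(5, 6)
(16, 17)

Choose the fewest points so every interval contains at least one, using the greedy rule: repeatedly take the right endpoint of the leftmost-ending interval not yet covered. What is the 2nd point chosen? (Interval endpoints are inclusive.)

Process intervals by earliest right end; each time one isn't hit yet, stab at its right endpoint.
Sorted: [4,5] [5,6] [5,7] [6,10] [8,12] [12,14] [14,15] [16,17] [17,18] [15,19]
{[4,5],[5,6],[5,7]} hit by 5; {[6,10],[8,12]} hit by 10; {[12,14],[14,15]} hit by 14; {[16,17],[17,18],[15,19]} hit by 17.
Points: 5, 10, 14, 17 (4 total).

10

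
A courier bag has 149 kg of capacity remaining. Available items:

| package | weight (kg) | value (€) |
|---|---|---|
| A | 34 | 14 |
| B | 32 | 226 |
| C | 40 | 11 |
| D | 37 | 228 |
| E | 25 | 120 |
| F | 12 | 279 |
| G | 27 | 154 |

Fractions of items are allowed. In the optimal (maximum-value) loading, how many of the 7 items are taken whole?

Greedy by value/weight ratio, highest first.
Ratios (sorted): F 23.25, B 7.06, D 6.16, G 5.70, E 4.80, A 0.41, C 0.28
take F (12 @ 279); take B (32 @ 226); take D (37 @ 228); take G (27 @ 154); take E (25 @ 120); take 16/34 of A → 6.59. Capacity used 149/149.
5 item(s) taken whole; one partial (take 16/34 of A).

5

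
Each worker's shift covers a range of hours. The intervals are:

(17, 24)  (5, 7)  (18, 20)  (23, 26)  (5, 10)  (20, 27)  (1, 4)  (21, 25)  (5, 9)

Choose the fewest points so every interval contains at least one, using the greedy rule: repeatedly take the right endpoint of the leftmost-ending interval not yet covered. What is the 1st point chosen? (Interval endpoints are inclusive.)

Process intervals by earliest right end; each time one isn't hit yet, stab at its right endpoint.
Sorted: [1,4] [5,7] [5,9] [5,10] [18,20] [17,24] [21,25] [23,26] [20,27]
{[1,4]} hit by 4; {[5,7],[5,9],[5,10]} hit by 7; {[18,20],[17,24]} hit by 20; {[21,25],[23,26],[20,27]} hit by 25.
Points: 4, 7, 20, 25 (4 total).

4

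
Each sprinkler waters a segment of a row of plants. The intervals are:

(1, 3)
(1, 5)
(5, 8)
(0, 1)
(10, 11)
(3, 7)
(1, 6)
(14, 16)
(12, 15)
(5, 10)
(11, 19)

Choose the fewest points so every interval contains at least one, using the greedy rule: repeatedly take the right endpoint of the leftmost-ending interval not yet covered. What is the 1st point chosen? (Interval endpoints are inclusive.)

1

By right end: [0,1]  [1,3]  [1,5]  [1,6]  [3,7]  [5,8]  [5,10]  [10,11]  [12,15]  [14,16]  [11,19]
[0,1] uncovered → point at 1; [3,7] uncovered → point at 7; [10,11] uncovered → point at 11; [12,15] uncovered → point at 15.
Points: 1, 7, 11, 15 (4 total).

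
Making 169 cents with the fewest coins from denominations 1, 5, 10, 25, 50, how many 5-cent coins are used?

1

169 − 3×50→19 − 1×10→9 − 1×5→4 − 4×1→0
Count of 5: 1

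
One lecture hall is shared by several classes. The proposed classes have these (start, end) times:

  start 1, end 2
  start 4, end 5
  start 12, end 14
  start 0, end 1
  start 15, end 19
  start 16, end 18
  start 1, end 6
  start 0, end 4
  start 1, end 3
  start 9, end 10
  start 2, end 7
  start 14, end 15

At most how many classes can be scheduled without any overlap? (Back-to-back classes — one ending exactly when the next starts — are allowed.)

7

Order by finish time; keep every interval that doesn't clash with the previous kept one.
By end time: (0,1), (1,2), (1,3), (0,4), (4,5), (1,6), (2,7), (9,10), (12,14), (14,15), (16,18), (15,19).
Pick (0,1); next start ≥ 1 → (1,2); next start ≥ 2 → (4,5); next start ≥ 5 → (9,10); next start ≥ 10 → (12,14); next start ≥ 14 → (14,15); next start ≥ 15 → (16,18).
Selected 7 classes.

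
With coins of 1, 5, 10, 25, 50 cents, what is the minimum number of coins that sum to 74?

Greedy: take as many of the largest coin as possible, then repeat with the remainder.
74 = 1×50 + 2×10 + 4×1
Total coins = 1 + 2 + 4 = 7

7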